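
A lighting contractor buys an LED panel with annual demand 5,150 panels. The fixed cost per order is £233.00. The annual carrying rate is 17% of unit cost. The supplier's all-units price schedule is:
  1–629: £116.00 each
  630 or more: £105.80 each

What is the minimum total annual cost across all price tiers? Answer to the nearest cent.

TC* ≈ £552,440.27

Holding cost per unit per year at price C is H = 0.17·C.
Evaluate total cost at each tier's feasible EOQ or, if the EOQ is below the tier, at the tier's minimum quantity.
EOQ at £116.00 = 348.9 (feasible in tier 1): TC = 5,150×£116.00 + (5,150/348.9)×233 + (348.9/2)×0.17×£116.00 = £604,279.39.
EOQ at £105.80 = 365.3 < 630, so use break Q=630: TC = 5,150×£105.80 + (5,150/630.0)×233 + (630.0/2)×0.17×£105.80 = £552,440.27.
Lowest total cost among the candidates is at Q = 630.0.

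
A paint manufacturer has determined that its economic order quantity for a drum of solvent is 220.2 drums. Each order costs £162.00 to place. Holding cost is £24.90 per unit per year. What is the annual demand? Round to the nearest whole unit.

D ≈ 3,726 drums per year

Invert the EOQ relation Q*² = 2DS/H.
From Q* = √(2DS/H): D = Q*²H / (2S) = 220.2² × 24.9 / (2 × 162) = 3726.396.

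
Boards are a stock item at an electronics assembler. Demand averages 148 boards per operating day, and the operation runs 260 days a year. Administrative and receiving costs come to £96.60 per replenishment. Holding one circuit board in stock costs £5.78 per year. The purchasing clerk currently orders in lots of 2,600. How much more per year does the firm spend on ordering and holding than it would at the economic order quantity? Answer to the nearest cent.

Extra cost ≈ £2,388.49 per year

Annual demand D = 148 × 260 = 38,480.
EOQ = √(2DS/H) = √(2 × 38,480 × 96.6 / 5.78) ≈ 1134.12.
Cost at Q* = (D/Q*)S + (Q*/2)H = √(2DSH) ≈ £6,555.19.
Cost at Q = 2,600: (38,480/2,600)×96.6 + (2,600/2)×5.78 = £1,429.68 + £7,514.00 = £8,943.68.
Excess = £8,943.68 − £6,555.19 = £2,388.49.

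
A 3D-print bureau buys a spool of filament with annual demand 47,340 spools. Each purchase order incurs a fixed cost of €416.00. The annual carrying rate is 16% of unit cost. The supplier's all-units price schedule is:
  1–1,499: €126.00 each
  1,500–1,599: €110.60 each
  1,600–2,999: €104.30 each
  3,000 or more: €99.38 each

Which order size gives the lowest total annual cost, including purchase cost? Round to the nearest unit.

Holding cost per unit per year at price C is H = 0.16·C.
Candidates are each tier's EOQ (if it falls in that tier) and each price-break quantity.
EOQ at €126.00 = 1397.8 (feasible in tier 1): TC = 47,340×€126.00 + (47,340/1397.8)×416 + (1397.8/2)×0.16×€126.00 = €5,993,018.71.
EOQ at €110.60 = 1491.9 < 1500, so use break Q=1500: TC = 47,340×€110.60 + (47,340/1500.0)×416 + (1500.0/2)×0.16×€110.60 = €5,262,204.96.
EOQ at €104.30 = 1536.3 < 1600, so use break Q=1600: TC = 47,340×€104.30 + (47,340/1600.0)×416 + (1600.0/2)×0.16×€104.30 = €4,963,220.80.
EOQ at €99.38 = 1573.9 < 3000, so use break Q=3000: TC = 47,340×€99.38 + (47,340/3000.0)×416 + (3000.0/2)×0.16×€99.38 = €4,735,064.88.
Lowest total cost is €4,735,064.88 at Q = 3000.0.

Q* ≈ 3,000 spools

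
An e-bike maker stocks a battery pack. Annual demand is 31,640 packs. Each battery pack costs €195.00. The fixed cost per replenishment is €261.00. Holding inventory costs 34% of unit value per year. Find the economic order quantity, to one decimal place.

Holding cost H = 0.34 × €195.00 = €66.3000 per unit per year.
EOQ = √(2DS / H) = √(2 × 31,640 × 261 / 66.3).
= √(16,516,080 / 66.3) = √249,111.3122 ≈ 499.111.

Q* ≈ 499.1 packs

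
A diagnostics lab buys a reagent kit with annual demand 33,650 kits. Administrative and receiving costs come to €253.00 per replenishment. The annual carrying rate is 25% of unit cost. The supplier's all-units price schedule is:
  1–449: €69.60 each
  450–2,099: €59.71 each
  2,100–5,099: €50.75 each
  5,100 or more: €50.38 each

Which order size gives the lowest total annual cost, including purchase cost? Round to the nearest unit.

Holding cost per unit per year at price C is H = 0.25·C.
For each price level, check whether its EOQ is feasible; otherwise the best quantity at that price is the breakpoint.
Tier 1 (€69.60): EOQ = 989.2 exceeds tier's upper bound 449, so this tier is dominated.
EOQ at €59.71 = 1068.0 (feasible in tier 2): TC = 33,650×€59.71 + (33,650/1068.0)×253 + (1068.0/2)×0.25×€59.71 = €2,025,184.18.
EOQ at €50.75 = 1158.5 < 2100, so use break Q=2100: TC = 33,650×€50.75 + (33,650/2100.0)×253 + (2100.0/2)×0.25×€50.75 = €1,725,113.40.
EOQ at €50.38 = 1162.7 < 5100, so use break Q=5100: TC = 33,650×€50.38 + (33,650/5100.0)×253 + (5100.0/2)×0.25×€50.38 = €1,729,073.55.
Lowest total cost is €1,725,113.40 at Q = 2100.0.

Q* ≈ 2,100 kits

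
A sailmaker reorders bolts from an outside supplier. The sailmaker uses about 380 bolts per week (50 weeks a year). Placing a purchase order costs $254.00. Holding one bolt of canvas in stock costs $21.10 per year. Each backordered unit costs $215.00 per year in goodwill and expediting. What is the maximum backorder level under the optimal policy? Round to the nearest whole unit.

Annual demand D = 380 × 50 = 19,000.
With planned backorders, Q* = √(2DS/H) · √((H+B)/B).
√(2DS/H) = √(2 × 19,000 × 254 / 21.1) = 676.344.
√((H+B)/B) = √((21.1+215)/215) = 1.0479.
Q* ≈ 708.755.
S* = Q* · H/(H+B) = 708.755 × 21.1/236.1 ≈ 63.341.

S* ≈ 63 bolts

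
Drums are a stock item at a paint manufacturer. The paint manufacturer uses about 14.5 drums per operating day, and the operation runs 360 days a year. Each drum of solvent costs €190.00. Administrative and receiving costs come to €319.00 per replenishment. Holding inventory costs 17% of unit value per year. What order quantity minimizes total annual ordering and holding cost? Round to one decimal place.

Annual demand D = 14.5 × 360 = 5,220.
Holding cost H = 0.17 × €190.00 = €32.3000 per unit per year.
EOQ = √(2DS / H) = √(2 × 5,220 × 319 / 32.3).
= √(3,330,360 / 32.3) = √103,107.1207 ≈ 321.103.

Q* ≈ 321.1 drums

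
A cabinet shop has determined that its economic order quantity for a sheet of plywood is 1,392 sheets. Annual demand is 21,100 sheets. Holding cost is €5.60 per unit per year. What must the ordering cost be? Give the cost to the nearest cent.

S ≈ €257.13

Invert the EOQ relation Q*² = 2DS/H.
From Q* = √(2DS/H): S = Q*²H / (2D) = 1,392² × 5.6 / (2 × 21,100) = 257.1308.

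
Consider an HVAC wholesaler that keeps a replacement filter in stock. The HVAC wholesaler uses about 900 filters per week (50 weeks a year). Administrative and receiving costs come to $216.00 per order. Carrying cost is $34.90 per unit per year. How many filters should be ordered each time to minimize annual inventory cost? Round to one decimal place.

Q* ≈ 746.3 filters

Annual demand D = 900 × 50 = 45,000.
EOQ = √(2DS / H) = √(2 × 45,000 × 216 / 34.9).
= √(19,440,000 / 34.9) = √557,020.0573 ≈ 746.338.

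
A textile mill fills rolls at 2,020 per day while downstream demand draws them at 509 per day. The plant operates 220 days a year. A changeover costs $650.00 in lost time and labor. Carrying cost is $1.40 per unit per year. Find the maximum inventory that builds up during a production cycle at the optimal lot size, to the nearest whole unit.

I_max ≈ 8,819 rolls

Annual demand D = 509 × 220 = 111,980.
Production build-up factor (1 − d/p) = 1 − 509/2,020 = 0.7480.
Q* = √(2DS / (H(1 − d/p))) = √(2 × 111,980 × 650 / (1.4 × 0.7480)).
= √(145,574,000 / 1.0472) ≈ 11790.205.
Maximum inventory = Q*(1 − d/p) = 11790.205 × 0.7480 ≈ 8819.307.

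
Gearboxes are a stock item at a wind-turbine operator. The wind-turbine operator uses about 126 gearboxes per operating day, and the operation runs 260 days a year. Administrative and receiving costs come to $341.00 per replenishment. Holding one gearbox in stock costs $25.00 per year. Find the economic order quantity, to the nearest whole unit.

Annual demand D = 126 × 260 = 32,760.
EOQ = √(2DS / H) = √(2 × 32,760 × 341 / 25).
= √(22,342,320 / 25) = √893,692.8 ≈ 945.353.

Q* ≈ 945 gearboxes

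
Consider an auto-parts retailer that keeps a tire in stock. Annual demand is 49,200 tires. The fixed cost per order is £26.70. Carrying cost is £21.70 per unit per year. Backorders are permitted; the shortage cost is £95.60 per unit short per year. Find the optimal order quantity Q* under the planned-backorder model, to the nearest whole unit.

With planned backorders, Q* = √(2DS/H) · √((H+B)/B).
√(2DS/H) = √(2 × 49,200 × 26.7 / 21.7) = 347.955.
√((H+B)/B) = √((21.7+95.6)/95.6) = 1.1077.
Q* ≈ 385.428.

Q* ≈ 385 tires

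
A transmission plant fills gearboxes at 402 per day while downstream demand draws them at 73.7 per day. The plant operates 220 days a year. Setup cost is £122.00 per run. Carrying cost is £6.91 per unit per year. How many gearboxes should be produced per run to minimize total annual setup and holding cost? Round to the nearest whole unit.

Q* ≈ 837 gearboxes

Annual demand D = 73.7 × 220 = 16,214.
Production build-up factor (1 − d/p) = 1 − 73.7/402 = 0.8167.
Q* = √(2DS / (H(1 − d/p))) = √(2 × 16,214 × 122 / (6.91 × 0.8167)).
= √(3,956,216 / 5.6432) ≈ 837.295.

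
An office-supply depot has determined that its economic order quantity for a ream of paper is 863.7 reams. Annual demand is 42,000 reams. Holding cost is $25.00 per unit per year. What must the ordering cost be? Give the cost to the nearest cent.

S ≈ $222.02

Squaring Q* = √(2DS/H) gives Q*² = 2DS/H.
From Q* = √(2DS/H): S = Q*²H / (2D) = 863.7² × 25 / (2 × 42,000) = 222.0172.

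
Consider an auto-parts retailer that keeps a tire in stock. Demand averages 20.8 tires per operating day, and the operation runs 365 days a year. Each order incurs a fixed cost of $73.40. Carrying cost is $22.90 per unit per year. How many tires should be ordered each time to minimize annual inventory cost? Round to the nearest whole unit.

Annual demand D = 20.8 × 365 = 7,592.
EOQ = √(2DS / H) = √(2 × 7,592 × 73.4 / 22.9).
= √(1,114,505.6 / 22.9) = √48,668.3668 ≈ 220.609.

Q* ≈ 221 tires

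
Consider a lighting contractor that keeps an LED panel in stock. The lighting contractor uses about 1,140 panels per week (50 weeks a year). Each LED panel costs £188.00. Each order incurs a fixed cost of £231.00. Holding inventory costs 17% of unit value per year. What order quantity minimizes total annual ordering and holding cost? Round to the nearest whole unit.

Annual demand D = 1,140 × 50 = 57,000.
Holding cost H = 0.17 × £188.00 = £31.9600 per unit per year.
EOQ = √(2DS / H) = √(2 × 57,000 × 231 / 31.96).
= √(26,334,000 / 31.96) = √823,967.4593 ≈ 907.727.

Q* ≈ 908 panels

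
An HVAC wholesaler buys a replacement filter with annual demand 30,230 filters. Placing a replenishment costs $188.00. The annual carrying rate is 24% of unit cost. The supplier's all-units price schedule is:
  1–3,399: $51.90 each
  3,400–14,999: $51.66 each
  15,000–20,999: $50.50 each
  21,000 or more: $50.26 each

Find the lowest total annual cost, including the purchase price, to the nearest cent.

TC* ≈ $1,580,835.78

Holding cost per unit per year at price C is H = 0.24·C.
Evaluate total cost at each tier's feasible EOQ or, if the EOQ is below the tier, at the tier's minimum quantity.
EOQ at $51.90 = 955.3 (feasible in tier 1): TC = 30,230×$51.90 + (30,230/955.3)×188 + (955.3/2)×0.24×$51.90 = $1,580,835.78.
EOQ at $51.66 = 957.5 < 3400, so use break Q=3400: TC = 30,230×$51.66 + (30,230/3400.0)×188 + (3400.0/2)×0.24×$51.66 = $1,584,430.62.
EOQ at $50.50 = 968.4 < 15000, so use break Q=15000: TC = 30,230×$50.50 + (30,230/15000.0)×188 + (15000.0/2)×0.24×$50.50 = $1,617,893.88.
EOQ at $50.26 = 970.7 < 21000, so use break Q=21000: TC = 30,230×$50.26 + (30,230/21000.0)×188 + (21000.0/2)×0.24×$50.26 = $1,646,285.63.
Lowest total cost among the candidates is at Q = 955.3.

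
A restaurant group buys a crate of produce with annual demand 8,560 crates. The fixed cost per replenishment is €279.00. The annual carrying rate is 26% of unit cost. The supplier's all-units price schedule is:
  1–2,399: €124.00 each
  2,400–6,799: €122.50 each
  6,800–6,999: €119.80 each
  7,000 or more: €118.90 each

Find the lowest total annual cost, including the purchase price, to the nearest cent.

Holding cost per unit per year at price C is H = 0.26·C.
For each price level, check whether its EOQ is feasible; otherwise the best quantity at that price is the breakpoint.
EOQ at €124.00 = 384.9 (feasible in tier 1): TC = 8,560×€124.00 + (8,560/384.9)×279 + (384.9/2)×0.26×€124.00 = €1,073,849.42.
EOQ at €122.50 = 387.3 < 2400, so use break Q=2400: TC = 8,560×€122.50 + (8,560/2400.0)×279 + (2400.0/2)×0.26×€122.50 = €1,087,815.10.
EOQ at €119.80 = 391.6 < 6800, so use break Q=6800: TC = 8,560×€119.80 + (8,560/6800.0)×279 + (6800.0/2)×0.26×€119.80 = €1,131,742.41.
EOQ at €118.90 = 393.1 < 7000, so use break Q=7000: TC = 8,560×€118.90 + (8,560/7000.0)×279 + (7000.0/2)×0.26×€118.90 = €1,126,324.18.
Lowest total cost among the candidates is at Q = 384.9.

TC* ≈ €1,073,849.42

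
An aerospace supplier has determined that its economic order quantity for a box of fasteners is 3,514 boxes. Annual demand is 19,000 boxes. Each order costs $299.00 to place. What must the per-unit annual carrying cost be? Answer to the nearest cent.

H ≈ $0.92

Invert the EOQ relation Q*² = 2DS/H.
From Q* = √(2DS/H): H = 2DS / Q*² = 2 × 19,000 × 299 / 3,514² = 0.9201.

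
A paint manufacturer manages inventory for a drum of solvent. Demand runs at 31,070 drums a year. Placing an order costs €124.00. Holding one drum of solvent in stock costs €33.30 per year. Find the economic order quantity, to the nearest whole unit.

Q* ≈ 481 drums

EOQ = √(2DS / H) = √(2 × 31,070 × 124 / 33.3).
= √(7,705,360 / 33.3) = √231,392.1922 ≈ 481.032.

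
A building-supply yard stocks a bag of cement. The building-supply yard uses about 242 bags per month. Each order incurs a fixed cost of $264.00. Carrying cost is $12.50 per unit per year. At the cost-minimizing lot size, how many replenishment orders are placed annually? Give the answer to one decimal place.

Annual demand D = 242 × 12 = 2,904.
EOQ = √(2DS/H) = √(2 × 2,904 × 264 / 12.5) ≈ 350.24.
Orders per year = D / Q* = 2,904 / 350.24 ≈ 8.292.

N ≈ 8.3 orders per year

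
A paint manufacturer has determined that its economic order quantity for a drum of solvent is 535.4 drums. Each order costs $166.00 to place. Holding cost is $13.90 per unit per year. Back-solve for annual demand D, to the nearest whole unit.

Squaring Q* = √(2DS/H) gives Q*² = 2DS/H.
From Q* = √(2DS/H): D = Q*²H / (2S) = 535.4² × 13.9 / (2 × 166) = 12001.443.

D ≈ 12,001 drums per year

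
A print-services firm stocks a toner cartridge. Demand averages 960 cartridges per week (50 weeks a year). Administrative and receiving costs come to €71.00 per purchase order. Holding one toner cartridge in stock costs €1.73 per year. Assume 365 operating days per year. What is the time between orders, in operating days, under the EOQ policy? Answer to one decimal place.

T ≈ 15.1 days

Annual demand D = 960 × 50 = 48,000.
EOQ = √(2DS/H) = √(2 × 48,000 × 71 / 1.73) ≈ 1984.91.
Cycle time = Q*/D × 365 = 1984.91 / 48,000 × 365 ≈ 15.094 days.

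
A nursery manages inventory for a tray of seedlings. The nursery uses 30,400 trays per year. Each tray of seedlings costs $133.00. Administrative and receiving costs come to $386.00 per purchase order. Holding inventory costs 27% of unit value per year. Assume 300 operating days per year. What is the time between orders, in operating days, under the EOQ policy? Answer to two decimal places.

Holding cost H = 0.27 × $133.00 = $35.9100 per unit per year.
EOQ = √(2DS/H) = √(2 × 30,400 × 386 / 35.91) ≈ 808.42.
Cycle time = Q*/D × 300 = 808.42 / 30,400 × 300 ≈ 7.978 days.

T ≈ 7.98 days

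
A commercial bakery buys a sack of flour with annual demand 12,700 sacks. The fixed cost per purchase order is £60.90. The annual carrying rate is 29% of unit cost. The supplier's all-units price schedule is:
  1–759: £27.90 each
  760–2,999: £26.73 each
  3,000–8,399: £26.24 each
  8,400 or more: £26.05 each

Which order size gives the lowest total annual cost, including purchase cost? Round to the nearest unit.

Q* ≈ 760 sacks

Holding cost per unit per year at price C is H = 0.29·C.
For each price level, check whether its EOQ is feasible; otherwise the best quantity at that price is the breakpoint.
EOQ at £27.90 = 437.2 (feasible in tier 1): TC = 12,700×£27.90 + (12,700/437.2)×60.9 + (437.2/2)×0.29×£27.90 = £357,867.75.
EOQ at £26.73 = 446.7 < 760, so use break Q=760: TC = 12,700×£26.73 + (12,700/760.0)×60.9 + (760.0/2)×0.29×£26.73 = £343,434.32.
EOQ at £26.24 = 450.9 < 3000, so use break Q=3000: TC = 12,700×£26.24 + (12,700/3000.0)×60.9 + (3000.0/2)×0.29×£26.24 = £344,920.21.
EOQ at £26.05 = 452.5 < 8400, so use break Q=8400: TC = 12,700×£26.05 + (12,700/8400.0)×60.9 + (8400.0/2)×0.29×£26.05 = £362,655.98.
Lowest total cost is £343,434.32 at Q = 760.0.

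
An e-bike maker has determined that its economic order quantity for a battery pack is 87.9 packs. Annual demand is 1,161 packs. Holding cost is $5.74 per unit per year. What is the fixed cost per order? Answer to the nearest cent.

S ≈ $19.10

Invert the EOQ relation Q*² = 2DS/H.
From Q* = √(2DS/H): S = Q*²H / (2D) = 87.9² × 5.74 / (2 × 1,161) = 19.0997.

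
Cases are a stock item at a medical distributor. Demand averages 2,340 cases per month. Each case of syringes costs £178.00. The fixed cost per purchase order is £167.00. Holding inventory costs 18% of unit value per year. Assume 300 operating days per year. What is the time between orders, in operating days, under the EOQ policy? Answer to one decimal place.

T ≈ 5.8 days

Annual demand D = 2,340 × 12 = 28,080.
Holding cost H = 0.18 × £178.00 = £32.0400 per unit per year.
The optimal lot size = √(2DS/H) = √(2 × 28,080 × 167 / 32.04) ≈ 541.04.
Cycle time = Q*/D × 300 = 541.04 / 28,080 × 300 ≈ 5.780 days.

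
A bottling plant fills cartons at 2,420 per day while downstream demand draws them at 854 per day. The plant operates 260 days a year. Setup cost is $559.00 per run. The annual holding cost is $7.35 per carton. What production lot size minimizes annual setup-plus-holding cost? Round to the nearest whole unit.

Q* ≈ 7,224 cartons

Annual demand D = 854 × 260 = 222,040.
Production build-up factor (1 − d/p) = 1 − 854/2,420 = 0.6471.
Q* = √(2DS / (H(1 − d/p))) = √(2 × 222,040 × 559 / (7.35 × 0.6471)).
= √(248,240,720 / 4.7562) ≈ 7224.448.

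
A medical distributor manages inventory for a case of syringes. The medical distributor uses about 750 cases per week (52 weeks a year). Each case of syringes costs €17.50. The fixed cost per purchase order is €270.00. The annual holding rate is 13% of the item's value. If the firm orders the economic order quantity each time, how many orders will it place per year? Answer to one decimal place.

Annual demand D = 750 × 52 = 39,000.
Holding cost H = 0.13 × €17.50 = €2.2750 per unit per year.
EOQ = √(2DS/H) = √(2 × 39,000 × 270 / 2.275) ≈ 3042.56.
Orders per year = D / Q* = 39,000 / 3042.56 ≈ 12.818.

N ≈ 12.8 orders per year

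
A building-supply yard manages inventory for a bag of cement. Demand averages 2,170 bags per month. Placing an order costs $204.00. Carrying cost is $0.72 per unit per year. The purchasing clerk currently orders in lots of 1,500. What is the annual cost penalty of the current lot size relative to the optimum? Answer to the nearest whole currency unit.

Annual demand D = 2,170 × 12 = 26,040.
EOQ = √(2DS/H) = √(2 × 26,040 × 204 / 0.72) ≈ 3841.35.
Cost at Q* = (D/Q*)S + (Q*/2)H = √(2DSH) ≈ $2,765.77.
Cost at Q = 1,500: (26,040/1,500)×204 + (1,500/2)×0.72 = $3,541.44 + $540.00 = $4,081.44.
Excess = $4,081.44 − $2,765.77 = $1,315.67.

Extra cost ≈ $1,316 per year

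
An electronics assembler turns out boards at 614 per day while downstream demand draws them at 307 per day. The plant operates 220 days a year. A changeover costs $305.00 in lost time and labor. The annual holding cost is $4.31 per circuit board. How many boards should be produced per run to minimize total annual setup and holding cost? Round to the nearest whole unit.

Q* ≈ 4,372 boards

Annual demand D = 307 × 220 = 67,540.
Production build-up factor (1 − d/p) = 1 − 307/614 = 0.5000.
Q* = √(2DS / (H(1 − d/p))) = √(2 × 67,540 × 305 / (4.31 × 0.5000)).
= √(41,199,400 / 2.155) ≈ 4372.419.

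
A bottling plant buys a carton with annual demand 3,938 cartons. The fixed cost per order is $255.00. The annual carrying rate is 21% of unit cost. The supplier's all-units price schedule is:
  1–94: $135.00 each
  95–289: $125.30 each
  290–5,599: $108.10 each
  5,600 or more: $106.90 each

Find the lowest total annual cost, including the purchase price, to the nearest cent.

TC* ≈ $432,450.00

Holding cost per unit per year at price C is H = 0.21·C.
Candidates are each tier's EOQ (if it falls in that tier) and each price-break quantity.
Tier 1 ($135.00): EOQ = 266.2 exceeds tier's upper bound 94, so this tier is dominated.
EOQ at $125.30 = 276.3 (feasible in tier 2): TC = 3,938×$125.30 + (3,938/276.3)×255 + (276.3/2)×0.21×$125.30 = $500,700.96.
EOQ at $108.10 = 297.4 (feasible in tier 3): TC = 3,938×$108.10 + (3,938/297.4)×255 + (297.4/2)×0.21×$108.10 = $432,450.00.
EOQ at $106.90 = 299.1 < 5600, so use break Q=5600: TC = 3,938×$106.90 + (3,938/5600.0)×255 + (5600.0/2)×0.21×$106.90 = $484,008.72.
Lowest total cost among the candidates is at Q = 297.4.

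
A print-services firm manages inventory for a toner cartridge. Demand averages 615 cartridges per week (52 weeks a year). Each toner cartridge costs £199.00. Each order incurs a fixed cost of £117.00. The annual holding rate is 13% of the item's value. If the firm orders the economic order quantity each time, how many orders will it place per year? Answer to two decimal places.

N ≈ 59.46 orders per year

Annual demand D = 615 × 52 = 31,980.
Holding cost H = 0.13 × £199.00 = £25.8700 per unit per year.
EOQ = √(2DS/H) = √(2 × 31,980 × 117 / 25.87) ≈ 537.83.
Orders per year = D / Q* = 31,980 / 537.83 ≈ 59.461.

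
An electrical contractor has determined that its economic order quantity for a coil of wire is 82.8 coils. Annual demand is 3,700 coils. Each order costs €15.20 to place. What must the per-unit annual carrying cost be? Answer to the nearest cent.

Squaring Q* = √(2DS/H) gives Q*² = 2DS/H.
From Q* = √(2DS/H): H = 2DS / Q*² = 2 × 3,700 × 15.2 / 82.8² = 16.4065.

H ≈ €16.41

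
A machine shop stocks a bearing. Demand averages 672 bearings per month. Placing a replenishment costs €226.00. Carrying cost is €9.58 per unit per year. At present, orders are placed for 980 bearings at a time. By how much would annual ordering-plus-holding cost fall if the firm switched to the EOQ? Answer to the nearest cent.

Annual demand D = 672 × 12 = 8,064.
EOQ = √(2DS/H) = √(2 × 8,064 × 226 / 9.58) ≈ 616.82.
Cost at Q* = (D/Q*)S + (Q*/2)H = √(2DSH) ≈ €5,909.18.
Cost at Q = 980: (8,064/980)×226 + (980/2)×9.58 = €1,859.66 + €4,694.20 = €6,553.86.
Excess = €6,553.86 − €5,909.18 = €644.68.

Extra cost ≈ €644.68 per year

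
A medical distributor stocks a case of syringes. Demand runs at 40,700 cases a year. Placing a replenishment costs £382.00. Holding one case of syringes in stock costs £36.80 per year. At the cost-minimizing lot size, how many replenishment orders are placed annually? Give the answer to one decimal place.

N ≈ 44.3 orders per year

Q* = √(2DS/H) = √(2 × 40,700 × 382 / 36.8) ≈ 919.22.
Orders per year = D / Q* = 40,700 / 919.22 ≈ 44.277.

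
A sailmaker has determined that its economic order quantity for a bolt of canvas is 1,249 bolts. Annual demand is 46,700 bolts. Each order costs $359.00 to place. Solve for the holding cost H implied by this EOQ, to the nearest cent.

H ≈ $21.49

Squaring Q* = √(2DS/H) gives Q*² = 2DS/H.
From Q* = √(2DS/H): H = 2DS / Q*² = 2 × 46,700 × 359 / 1,249² = 21.4940.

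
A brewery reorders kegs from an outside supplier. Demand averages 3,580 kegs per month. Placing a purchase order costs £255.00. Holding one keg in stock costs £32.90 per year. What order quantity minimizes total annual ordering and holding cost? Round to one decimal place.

Annual demand D = 3,580 × 12 = 42,960.
EOQ = √(2DS / H) = √(2 × 42,960 × 255 / 32.9).
= √(21,909,600 / 32.9) = √665,945.2888 ≈ 816.055.

Q* ≈ 816.1 kegs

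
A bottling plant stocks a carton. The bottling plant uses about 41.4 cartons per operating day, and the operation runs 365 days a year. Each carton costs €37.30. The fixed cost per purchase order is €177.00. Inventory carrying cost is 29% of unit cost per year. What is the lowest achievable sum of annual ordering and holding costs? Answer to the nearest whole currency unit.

Annual demand D = 41.4 × 365 = 15,111.
Holding cost H = 0.29 × €37.30 = €10.8170 per unit per year.
Q* = √(2DS/H) = √(2 × 15,111 × 177 / 10.817) ≈ 703.23.
At the optimum the two cost components are equal, so total cost = 2·(Q*/2)H = Q*·H.
Minimum total = √(2DSH) = √(2 × 15,111 × 177 × 10.817) ≈ 7606.794.

TC* ≈ €7,607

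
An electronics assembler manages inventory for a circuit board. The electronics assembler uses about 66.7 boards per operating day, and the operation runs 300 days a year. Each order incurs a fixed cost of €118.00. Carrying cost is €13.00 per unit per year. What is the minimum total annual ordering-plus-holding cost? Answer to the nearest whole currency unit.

TC* ≈ €7,835

Annual demand D = 66.7 × 300 = 20,010.
EOQ = √(2DS/H) = √(2 × 20,010 × 118 / 13) ≈ 602.71.
At Q*, ordering cost (D/Q*)S equals holding cost (Q*/2)H, each = √(DSH/2).
Minimum total = √(2DSH) = √(2 × 20,010 × 118 × 13) ≈ 7835.220.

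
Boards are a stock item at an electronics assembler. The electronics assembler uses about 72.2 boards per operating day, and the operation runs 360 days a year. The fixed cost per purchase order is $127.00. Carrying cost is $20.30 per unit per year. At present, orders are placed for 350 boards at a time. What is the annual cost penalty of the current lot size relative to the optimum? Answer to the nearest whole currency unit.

Extra cost ≈ $1,407 per year

Annual demand D = 72.2 × 360 = 25,992.
EOQ = √(2DS/H) = √(2 × 25,992 × 127 / 20.3) ≈ 570.28.
Cost at Q* = (D/Q*)S + (Q*/2)H = √(2DSH) ≈ $11,576.70.
Cost at Q = 350: (25,992/350)×127 + (350/2)×20.3 = $9,431.38 + $3,552.50 = $12,983.88.
Excess = $12,983.88 − $11,576.70 = $1,407.18.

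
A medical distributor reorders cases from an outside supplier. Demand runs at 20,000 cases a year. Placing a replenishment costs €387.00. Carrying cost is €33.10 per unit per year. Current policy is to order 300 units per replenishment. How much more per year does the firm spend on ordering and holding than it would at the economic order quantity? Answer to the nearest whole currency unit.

Extra cost ≈ €8,129 per year

EOQ = √(2DS/H) = √(2 × 20,000 × 387 / 33.1) ≈ 683.87.
Cost at Q* = (D/Q*)S + (Q*/2)H = √(2DSH) ≈ €22,635.99.
Cost at Q = 300: (20,000/300)×387 + (300/2)×33.1 = €25,800.00 + €4,965.00 = €30,765.00.
Excess = €30,765.00 − €22,635.99 = €8,129.01.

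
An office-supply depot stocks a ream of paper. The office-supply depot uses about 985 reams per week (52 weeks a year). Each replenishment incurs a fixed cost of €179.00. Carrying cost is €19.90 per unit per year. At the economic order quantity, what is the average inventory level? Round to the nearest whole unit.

Annual demand D = 985 × 52 = 51,220.
Q* = √(2DS/H) = √(2 × 51,220 × 179 / 19.9) ≈ 959.92.
Average inventory = Q*/2 ≈ 959.92 / 2 = 479.960.

Average inventory ≈ 480 reams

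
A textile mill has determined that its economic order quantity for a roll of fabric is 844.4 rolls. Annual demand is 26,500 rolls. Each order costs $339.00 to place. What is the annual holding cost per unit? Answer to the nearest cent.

Squaring Q* = √(2DS/H) gives Q*² = 2DS/H.
From Q* = √(2DS/H): H = 2DS / Q*² = 2 × 26,500 × 339 / 844.4² = 25.1988.

H ≈ $25.20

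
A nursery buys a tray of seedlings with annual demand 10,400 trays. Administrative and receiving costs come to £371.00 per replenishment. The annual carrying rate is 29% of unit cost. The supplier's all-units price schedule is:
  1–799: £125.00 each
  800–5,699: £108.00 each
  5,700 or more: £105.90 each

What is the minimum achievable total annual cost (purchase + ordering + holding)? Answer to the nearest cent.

TC* ≈ £1,140,551.00

Holding cost per unit per year at price C is H = 0.29·C.
Evaluate total cost at each tier's feasible EOQ or, if the EOQ is below the tier, at the tier's minimum quantity.
EOQ at £125.00 = 461.4 (feasible in tier 1): TC = 10,400×£125.00 + (10,400/461.4)×371 + (461.4/2)×0.29×£125.00 = £1,316,725.25.
EOQ at £108.00 = 496.4 < 800, so use break Q=800: TC = 10,400×£108.00 + (10,400/800.0)×371 + (800.0/2)×0.29×£108.00 = £1,140,551.00.
EOQ at £105.90 = 501.3 < 5700, so use break Q=5700: TC = 10,400×£105.90 + (10,400/5700.0)×371 + (5700.0/2)×0.29×£105.90 = £1,189,563.26.
Lowest total cost among the candidates is at Q = 800.0.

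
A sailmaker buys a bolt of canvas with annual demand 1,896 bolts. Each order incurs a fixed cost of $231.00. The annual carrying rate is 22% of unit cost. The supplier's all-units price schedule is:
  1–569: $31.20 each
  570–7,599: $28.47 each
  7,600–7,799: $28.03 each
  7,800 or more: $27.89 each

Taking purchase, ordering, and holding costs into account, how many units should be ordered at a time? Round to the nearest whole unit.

Holding cost per unit per year at price C is H = 0.22·C.
Candidates are each tier's EOQ (if it falls in that tier) and each price-break quantity.
EOQ at $31.20 = 357.2 (feasible in tier 1): TC = 1,896×$31.20 + (1,896/357.2)×231 + (357.2/2)×0.22×$31.20 = $61,607.25.
EOQ at $28.47 = 374.0 < 570, so use break Q=570: TC = 1,896×$28.47 + (1,896/570.0)×231 + (570.0/2)×0.22×$28.47 = $56,532.57.
EOQ at $28.03 = 376.9 < 7600, so use break Q=7600: TC = 1,896×$28.03 + (1,896/7600.0)×231 + (7600.0/2)×0.22×$28.03 = $76,635.59.
EOQ at $27.89 = 377.8 < 7800, so use break Q=7800: TC = 1,896×$27.89 + (1,896/7800.0)×231 + (7800.0/2)×0.22×$27.89 = $76,865.21.
Lowest total cost is $56,532.57 at Q = 570.0.

Q* ≈ 570 bolts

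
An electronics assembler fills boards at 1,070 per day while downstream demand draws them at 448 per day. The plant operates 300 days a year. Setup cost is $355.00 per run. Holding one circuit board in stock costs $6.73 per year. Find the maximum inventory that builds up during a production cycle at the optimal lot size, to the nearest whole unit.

Annual demand D = 448 × 300 = 134,400.
Production build-up factor (1 − d/p) = 1 − 448/1,070 = 0.5813.
Q* = √(2DS / (H(1 − d/p))) = √(2 × 134,400 × 355 / (6.73 × 0.5813)).
= √(95,424,000 / 3.9122) ≈ 4938.761.
Maximum inventory = Q*(1 − d/p) = 4938.761 × 0.5813 ≈ 2870.943.

I_max ≈ 2,871 boards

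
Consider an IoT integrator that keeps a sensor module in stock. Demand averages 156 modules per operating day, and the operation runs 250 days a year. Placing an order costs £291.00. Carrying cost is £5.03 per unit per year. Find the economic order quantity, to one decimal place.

Q* ≈ 2,124.3 modules

Annual demand D = 156 × 250 = 39,000.
EOQ = √(2DS / H) = √(2 × 39,000 × 291 / 5.03).
= √(22,698,000 / 5.03) = √4,512,524.8509 ≈ 2124.270.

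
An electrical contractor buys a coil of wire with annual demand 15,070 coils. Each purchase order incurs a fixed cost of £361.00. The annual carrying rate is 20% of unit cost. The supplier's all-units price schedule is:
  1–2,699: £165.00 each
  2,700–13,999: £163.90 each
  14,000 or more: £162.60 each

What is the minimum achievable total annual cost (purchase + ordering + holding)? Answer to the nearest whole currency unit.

Holding cost per unit per year at price C is H = 0.20·C.
Evaluate total cost at each tier's feasible EOQ or, if the EOQ is below the tier, at the tier's minimum quantity.
EOQ at £165.00 = 574.2 (feasible in tier 1): TC = 15,070×£165.00 + (15,070/574.2)×361 + (574.2/2)×0.20×£165.00 = £2,505,498.82.
EOQ at £163.90 = 576.1 < 2700, so use break Q=2700: TC = 15,070×£163.90 + (15,070/2700.0)×361 + (2700.0/2)×0.20×£163.90 = £2,516,240.91.
EOQ at £162.60 = 578.4 < 14000, so use break Q=14000: TC = 15,070×£162.60 + (15,070/14000.0)×361 + (14000.0/2)×0.20×£162.60 = £2,678,410.59.
Lowest total cost among the candidates is at Q = 574.2.

TC* ≈ £2,505,499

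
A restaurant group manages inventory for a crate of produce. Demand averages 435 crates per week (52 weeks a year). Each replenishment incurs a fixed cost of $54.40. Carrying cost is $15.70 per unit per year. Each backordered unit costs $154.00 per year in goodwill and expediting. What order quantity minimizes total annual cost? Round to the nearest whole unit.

Annual demand D = 435 × 52 = 22,620.
With planned backorders, Q* = √(2DS/H) · √((H+B)/B).
√(2DS/H) = √(2 × 22,620 × 54.4 / 15.7) = 395.923.
√((H+B)/B) = √((15.7+154)/154) = 1.0497.
Q* ≈ 415.615.

Q* ≈ 416 crates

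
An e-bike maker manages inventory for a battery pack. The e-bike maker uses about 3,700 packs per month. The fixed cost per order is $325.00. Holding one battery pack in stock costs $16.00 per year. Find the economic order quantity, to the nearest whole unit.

Q* ≈ 1,343 packs

Annual demand D = 3,700 × 12 = 44,400.
EOQ = √(2DS / H) = √(2 × 44,400 × 325 / 16).
= √(28,860,000 / 16) = √1,803,750 ≈ 1343.038.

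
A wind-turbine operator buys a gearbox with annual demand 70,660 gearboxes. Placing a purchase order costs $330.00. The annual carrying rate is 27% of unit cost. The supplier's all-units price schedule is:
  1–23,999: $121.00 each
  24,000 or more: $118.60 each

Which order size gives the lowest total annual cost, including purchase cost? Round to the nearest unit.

Q* ≈ 1,195 gearboxes

Holding cost per unit per year at price C is H = 0.27·C.
Evaluate total cost at each tier's feasible EOQ or, if the EOQ is below the tier, at the tier's minimum quantity.
EOQ at $121.00 = 1194.8 (feasible in tier 1): TC = 70,660×$121.00 + (70,660/1194.8)×330 + (1194.8/2)×0.27×$121.00 = $8,588,893.13.
EOQ at $118.60 = 1206.8 < 24000, so use break Q=24000: TC = 70,660×$118.60 + (70,660/24000.0)×330 + (24000.0/2)×0.27×$118.60 = $8,765,511.57.
Lowest total cost is $8,588,893.13 at Q = 1194.8.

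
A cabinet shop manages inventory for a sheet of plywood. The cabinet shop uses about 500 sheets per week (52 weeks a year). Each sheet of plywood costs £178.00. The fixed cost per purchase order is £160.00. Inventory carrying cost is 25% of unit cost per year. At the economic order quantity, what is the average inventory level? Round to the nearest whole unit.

Annual demand D = 500 × 52 = 26,000.
Holding cost H = 0.25 × £178.00 = £44.5000 per unit per year.
The optimal lot size = √(2DS/H) = √(2 × 26,000 × 160 / 44.5) ≈ 432.40.
Average inventory = Q*/2 ≈ 432.40 / 2 = 216.198.

Average inventory ≈ 216 sheets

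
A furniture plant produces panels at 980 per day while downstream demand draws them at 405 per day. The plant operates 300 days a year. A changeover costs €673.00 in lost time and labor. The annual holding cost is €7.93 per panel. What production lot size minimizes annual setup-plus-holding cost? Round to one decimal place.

Annual demand D = 405 × 300 = 121,500.
Production build-up factor (1 − d/p) = 1 − 405/980 = 0.5867.
Q* = √(2DS / (H(1 − d/p))) = √(2 × 121,500 × 673 / (7.93 × 0.5867)).
= √(163,539,000 / 4.6528) ≈ 5928.614.

Q* ≈ 5,928.6 panels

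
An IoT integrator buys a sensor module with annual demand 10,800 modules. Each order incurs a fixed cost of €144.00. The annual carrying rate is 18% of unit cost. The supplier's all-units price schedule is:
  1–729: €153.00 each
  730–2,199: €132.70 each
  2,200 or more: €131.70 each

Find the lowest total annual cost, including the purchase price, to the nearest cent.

TC* ≈ €1,444,008.80

Holding cost per unit per year at price C is H = 0.18·C.
For each price level, check whether its EOQ is feasible; otherwise the best quantity at that price is the breakpoint.
EOQ at €153.00 = 336.1 (feasible in tier 1): TC = 10,800×€153.00 + (10,800/336.1)×144 + (336.1/2)×0.18×€153.00 = €1,661,655.29.
EOQ at €132.70 = 360.9 < 730, so use break Q=730: TC = 10,800×€132.70 + (10,800/730.0)×144 + (730.0/2)×0.18×€132.70 = €1,444,008.80.
EOQ at €131.70 = 362.2 < 2200, so use break Q=2200: TC = 10,800×€131.70 + (10,800/2200.0)×144 + (2200.0/2)×0.18×€131.70 = €1,449,143.51.
Lowest total cost among the candidates is at Q = 730.0.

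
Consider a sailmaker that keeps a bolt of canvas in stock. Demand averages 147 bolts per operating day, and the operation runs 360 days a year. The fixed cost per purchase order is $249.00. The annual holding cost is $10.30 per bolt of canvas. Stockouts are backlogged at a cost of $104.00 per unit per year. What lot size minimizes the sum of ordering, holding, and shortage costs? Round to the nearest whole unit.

Q* ≈ 1,677 bolts

Annual demand D = 147 × 360 = 52,920.
With planned backorders, Q* = √(2DS/H) · √((H+B)/B).
√(2DS/H) = √(2 × 52,920 × 249 / 10.3) = 1599.580.
√((H+B)/B) = √((10.3+104)/104) = 1.0484.
Q* ≈ 1676.920.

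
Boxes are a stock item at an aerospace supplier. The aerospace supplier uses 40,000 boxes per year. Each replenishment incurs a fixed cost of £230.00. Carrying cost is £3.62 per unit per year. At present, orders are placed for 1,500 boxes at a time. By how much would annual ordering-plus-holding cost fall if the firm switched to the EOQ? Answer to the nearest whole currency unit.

EOQ = √(2DS/H) = √(2 × 40,000 × 230 / 3.62) ≈ 2254.52.
Cost at Q* = (D/Q*)S + (Q*/2)H = √(2DSH) ≈ £8,161.37.
Cost at Q = 1,500: (40,000/1,500)×230 + (1,500/2)×3.62 = £6,133.33 + £2,715.00 = £8,848.33.
Excess = £8,848.33 − £8,161.37 = £686.96.

Extra cost ≈ £687 per year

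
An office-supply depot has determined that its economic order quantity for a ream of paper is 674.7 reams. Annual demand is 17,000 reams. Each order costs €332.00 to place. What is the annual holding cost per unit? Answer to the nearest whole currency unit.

Squaring Q* = √(2DS/H) gives Q*² = 2DS/H.
From Q* = √(2DS/H): H = 2DS / Q*² = 2 × 17,000 × 332 / 674.7² = 24.7968.

H ≈ €25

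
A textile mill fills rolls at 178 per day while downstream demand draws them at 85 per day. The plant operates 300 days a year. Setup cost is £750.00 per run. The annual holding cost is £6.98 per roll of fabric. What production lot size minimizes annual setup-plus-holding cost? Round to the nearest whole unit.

Q* ≈ 3,239 rolls

Annual demand D = 85 × 300 = 25,500.
Production build-up factor (1 − d/p) = 1 − 85/178 = 0.5225.
Q* = √(2DS / (H(1 − d/p))) = √(2 × 25,500 × 750 / (6.98 × 0.5225)).
= √(38,250,000 / 3.6469) ≈ 3238.594.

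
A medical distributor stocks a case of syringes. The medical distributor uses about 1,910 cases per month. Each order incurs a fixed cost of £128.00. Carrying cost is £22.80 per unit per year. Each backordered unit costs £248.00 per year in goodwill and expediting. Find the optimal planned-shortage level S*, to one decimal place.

Annual demand D = 1,910 × 12 = 22,920.
With planned backorders, Q* = √(2DS/H) · √((H+B)/B).
√(2DS/H) = √(2 × 22,920 × 128 / 22.8) = 507.294.
√((H+B)/B) = √((22.8+248)/248) = 1.0450.
Q* ≈ 530.101.
S* = Q* · H/(H+B) = 530.101 × 22.8/270.8 ≈ 44.632.

S* ≈ 44.6 cases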